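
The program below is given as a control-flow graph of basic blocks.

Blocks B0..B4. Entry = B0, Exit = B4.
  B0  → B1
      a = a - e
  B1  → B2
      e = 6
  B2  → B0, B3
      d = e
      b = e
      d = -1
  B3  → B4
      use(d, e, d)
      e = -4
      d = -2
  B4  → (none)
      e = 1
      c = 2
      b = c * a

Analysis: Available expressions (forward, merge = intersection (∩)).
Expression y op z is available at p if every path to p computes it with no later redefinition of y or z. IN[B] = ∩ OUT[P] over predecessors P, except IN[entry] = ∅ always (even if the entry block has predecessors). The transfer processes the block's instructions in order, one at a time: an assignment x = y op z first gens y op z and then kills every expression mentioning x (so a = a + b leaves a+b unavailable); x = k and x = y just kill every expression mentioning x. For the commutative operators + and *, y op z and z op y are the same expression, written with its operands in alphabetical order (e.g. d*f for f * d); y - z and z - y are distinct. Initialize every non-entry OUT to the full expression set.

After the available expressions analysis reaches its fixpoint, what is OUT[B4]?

Answer: {a*c}

Trace:
Fixpoint table:
  B0:   IN={}   OUT={}
  B1:   IN={}   OUT={}
  B2:   IN={}   OUT={}
  B3:   IN={}   OUT={}
  B4:   IN={}   OUT={a*c}

Merge at B4: IN[B4] = OUT[B3] = {}
Applying B4's transfer function to that IN value gives OUT[B4] (row B4 above).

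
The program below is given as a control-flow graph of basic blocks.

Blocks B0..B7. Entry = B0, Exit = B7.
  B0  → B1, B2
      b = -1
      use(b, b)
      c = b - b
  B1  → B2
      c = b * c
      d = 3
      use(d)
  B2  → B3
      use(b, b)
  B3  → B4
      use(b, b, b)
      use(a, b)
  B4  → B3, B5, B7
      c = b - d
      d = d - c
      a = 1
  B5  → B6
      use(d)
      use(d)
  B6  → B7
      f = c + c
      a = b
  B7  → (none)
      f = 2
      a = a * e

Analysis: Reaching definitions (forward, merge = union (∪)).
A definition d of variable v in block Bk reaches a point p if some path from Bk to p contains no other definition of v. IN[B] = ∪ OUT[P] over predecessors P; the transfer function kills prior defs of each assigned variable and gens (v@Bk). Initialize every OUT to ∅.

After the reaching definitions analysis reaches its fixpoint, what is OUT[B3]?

Answer: {a@B4, b@B0, c@B0, c@B1, c@B4, d@B1, d@B4}

Working:
Converged values:
  B0:   IN={}   OUT={b@B0, c@B0}
  B1:   IN={b@B0, c@B0}   OUT={b@B0, c@B1, d@B1}
  B2:   IN={b@B0, c@B0, c@B1, d@B1}   OUT={b@B0, c@B0, c@B1, d@B1}
  B3:   IN={a@B4, b@B0, c@B0, c@B1, c@B4, d@B1, d@B4}   OUT={a@B4, b@B0, c@B0, c@B1, c@B4, d@B1, d@B4}
  B4:   IN={a@B4, b@B0, c@B0, c@B1, c@B4, d@B1, d@B4}   OUT={a@B4, b@B0, c@B4, d@B4}
  B5:   IN={a@B4, b@B0, c@B4, d@B4}   OUT={a@B4, b@B0, c@B4, d@B4}
  B6:   IN={a@B4, b@B0, c@B4, d@B4}   OUT={a@B6, b@B0, c@B4, d@B4, f@B6}
  B7:   IN={a@B4, a@B6, b@B0, c@B4, d@B4, f@B6}   OUT={a@B7, b@B0, c@B4, d@B4, f@B7}

Merge at B3: IN[B3] = OUT[B2] ⊔ OUT[B4] = {a@B4, b@B0, c@B0, c@B1, c@B4, d@B1, d@B4}
Applying B3's transfer function to that IN value gives OUT[B3] (row B3 above).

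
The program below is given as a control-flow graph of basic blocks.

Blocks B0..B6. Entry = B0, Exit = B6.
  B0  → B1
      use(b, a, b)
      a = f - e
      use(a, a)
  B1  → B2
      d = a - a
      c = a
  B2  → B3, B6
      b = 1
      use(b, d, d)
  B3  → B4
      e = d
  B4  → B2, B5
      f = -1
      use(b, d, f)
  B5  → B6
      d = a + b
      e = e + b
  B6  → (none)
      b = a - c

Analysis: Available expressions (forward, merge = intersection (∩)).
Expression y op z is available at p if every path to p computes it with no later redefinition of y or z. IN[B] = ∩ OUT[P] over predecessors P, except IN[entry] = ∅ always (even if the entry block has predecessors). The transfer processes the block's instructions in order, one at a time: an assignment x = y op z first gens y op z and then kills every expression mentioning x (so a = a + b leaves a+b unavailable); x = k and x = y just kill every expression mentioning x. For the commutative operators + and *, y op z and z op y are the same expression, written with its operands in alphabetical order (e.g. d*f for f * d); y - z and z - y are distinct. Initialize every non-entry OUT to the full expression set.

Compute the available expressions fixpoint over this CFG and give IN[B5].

Converged values:
  B0:  IN={}  OUT={f-e}
  B1:  IN={f-e}  OUT={a-a, f-e}
  B2:  IN={a-a}  OUT={a-a}
  B3:  IN={a-a}  OUT={a-a}
  B4:  IN={a-a}  OUT={a-a}
  B5:  IN={a-a}  OUT={a+b, a-a}
  B6:  IN={a-a}  OUT={a-a, a-c}

Merge at B5: IN[B5] = OUT[B4] = {a-a}

Answer: {a-a}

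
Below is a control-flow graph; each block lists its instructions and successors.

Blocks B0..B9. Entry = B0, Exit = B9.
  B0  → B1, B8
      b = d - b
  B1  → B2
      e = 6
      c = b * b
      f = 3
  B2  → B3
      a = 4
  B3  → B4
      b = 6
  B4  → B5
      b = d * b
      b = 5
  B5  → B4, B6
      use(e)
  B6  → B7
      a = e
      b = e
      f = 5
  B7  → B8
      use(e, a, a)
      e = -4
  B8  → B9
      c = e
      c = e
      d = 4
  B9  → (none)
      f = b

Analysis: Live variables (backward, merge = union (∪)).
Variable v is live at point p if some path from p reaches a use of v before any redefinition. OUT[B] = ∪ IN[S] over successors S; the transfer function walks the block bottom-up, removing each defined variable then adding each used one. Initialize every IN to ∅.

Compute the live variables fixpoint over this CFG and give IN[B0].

Per-block solution:
  B0:  IN={b, d, e}  OUT={b, d, e}
  B1:  IN={b, d}  OUT={d, e}
  B2:  IN={d, e}  OUT={d, e}
  B3:  IN={d, e}  OUT={b, d, e}
  B4:  IN={b, d, e}  OUT={b, d, e}
  B5:  IN={b, d, e}  OUT={b, d, e}
  B6:  IN={e}  OUT={a, b, e}
  B7:  IN={a, b, e}  OUT={b, e}
  B8:  IN={b, e}  OUT={b}
  B9:  IN={b}  OUT={}

Merge at B0: OUT[B0] = IN[B1] ⊔ IN[B8] = {b, d, e}
Applying B0's transfer function to that OUT value gives IN[B0] (row B0 above).

Answer: {b, d, e}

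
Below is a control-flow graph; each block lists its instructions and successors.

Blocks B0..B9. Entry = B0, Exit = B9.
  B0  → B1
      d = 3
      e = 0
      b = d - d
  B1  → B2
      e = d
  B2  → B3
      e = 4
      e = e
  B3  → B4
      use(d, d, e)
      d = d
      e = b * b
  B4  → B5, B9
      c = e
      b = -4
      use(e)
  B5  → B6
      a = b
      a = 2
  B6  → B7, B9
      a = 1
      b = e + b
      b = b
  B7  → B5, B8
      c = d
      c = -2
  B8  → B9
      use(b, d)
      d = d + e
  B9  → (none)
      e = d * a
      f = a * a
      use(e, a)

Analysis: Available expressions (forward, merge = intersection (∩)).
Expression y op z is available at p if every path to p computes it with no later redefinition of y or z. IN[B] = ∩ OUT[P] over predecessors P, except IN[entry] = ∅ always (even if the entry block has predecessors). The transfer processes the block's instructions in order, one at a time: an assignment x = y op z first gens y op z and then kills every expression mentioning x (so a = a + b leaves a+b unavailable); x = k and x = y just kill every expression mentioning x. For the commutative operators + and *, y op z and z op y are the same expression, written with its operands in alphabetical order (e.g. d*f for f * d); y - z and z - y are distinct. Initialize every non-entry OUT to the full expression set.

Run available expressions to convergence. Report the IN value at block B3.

Answer: {d-d}

Trace:
Converged values:
  B0: | IN={} | OUT={d-d}
  B1: | IN={d-d} | OUT={d-d}
  B2: | IN={d-d} | OUT={d-d}
  B3: | IN={d-d} | OUT={b*b}
  B4: | IN={b*b} | OUT={}
  B5: | IN={} | OUT={}
  B6: | IN={} | OUT={}
  B7: | IN={} | OUT={}
  B8: | IN={} | OUT={}
  B9: | IN={} | OUT={a*a, a*d}

Merge at B3: IN[B3] = OUT[B2] = {d-d}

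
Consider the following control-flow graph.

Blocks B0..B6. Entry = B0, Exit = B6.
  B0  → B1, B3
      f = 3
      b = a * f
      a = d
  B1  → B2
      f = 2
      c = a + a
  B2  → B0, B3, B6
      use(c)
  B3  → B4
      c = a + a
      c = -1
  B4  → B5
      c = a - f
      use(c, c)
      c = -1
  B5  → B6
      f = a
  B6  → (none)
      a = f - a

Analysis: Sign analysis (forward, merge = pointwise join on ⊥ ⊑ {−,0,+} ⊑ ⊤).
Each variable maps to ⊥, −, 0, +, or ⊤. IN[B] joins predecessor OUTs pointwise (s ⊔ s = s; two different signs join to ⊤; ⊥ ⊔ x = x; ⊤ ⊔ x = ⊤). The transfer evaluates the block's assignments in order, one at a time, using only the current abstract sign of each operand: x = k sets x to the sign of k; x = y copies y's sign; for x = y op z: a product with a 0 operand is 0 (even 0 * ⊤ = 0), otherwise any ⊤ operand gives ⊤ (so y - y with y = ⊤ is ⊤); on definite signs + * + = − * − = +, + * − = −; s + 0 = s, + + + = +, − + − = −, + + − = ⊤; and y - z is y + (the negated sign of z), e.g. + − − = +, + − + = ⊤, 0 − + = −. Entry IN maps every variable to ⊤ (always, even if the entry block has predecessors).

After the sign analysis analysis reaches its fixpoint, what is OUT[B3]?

Per-block solution:
  B0: | IN=(all ⊤) | OUT={f:+; rest ⊤}
  B1: | IN={f:+; rest ⊤} | OUT={f:+; rest ⊤}
  B2: | IN={f:+; rest ⊤} | OUT={f:+; rest ⊤}
  B3: | IN={f:+; rest ⊤} | OUT={c:-, f:+; rest ⊤}
  B4: | IN={c:-, f:+; rest ⊤} | OUT={c:-, f:+; rest ⊤}
  B5: | IN={c:-, f:+; rest ⊤} | OUT={c:-; rest ⊤}
  B6: | IN=(all ⊤) | OUT=(all ⊤)

Merge at B3: IN[B3] = OUT[B0] ⊔ OUT[B2] = {a: ⊤, b: ⊤, c: ⊤, d: ⊤, e: ⊤, f: +}
Applying B3's transfer function to that IN value gives OUT[B3] (row B3 above).

Answer: {a: ⊤, b: ⊤, c: -, d: ⊤, e: ⊤, f: +}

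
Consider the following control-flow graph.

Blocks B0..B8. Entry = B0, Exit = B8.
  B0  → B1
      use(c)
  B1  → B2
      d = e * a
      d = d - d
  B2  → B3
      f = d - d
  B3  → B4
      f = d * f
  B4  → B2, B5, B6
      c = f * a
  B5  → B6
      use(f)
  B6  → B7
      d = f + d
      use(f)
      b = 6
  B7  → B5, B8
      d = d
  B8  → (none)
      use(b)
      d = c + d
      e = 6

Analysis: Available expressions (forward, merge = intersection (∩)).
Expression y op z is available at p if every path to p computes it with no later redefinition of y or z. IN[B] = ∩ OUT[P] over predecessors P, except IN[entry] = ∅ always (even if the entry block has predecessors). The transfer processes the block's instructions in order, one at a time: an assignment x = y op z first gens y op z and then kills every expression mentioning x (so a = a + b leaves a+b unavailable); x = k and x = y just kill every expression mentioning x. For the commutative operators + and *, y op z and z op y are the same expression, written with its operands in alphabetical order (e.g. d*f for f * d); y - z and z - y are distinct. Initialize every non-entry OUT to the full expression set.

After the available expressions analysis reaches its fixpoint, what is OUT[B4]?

Per-block solution:
  B0: | IN={} | OUT={}
  B1: | IN={} | OUT={a*e}
  B2: | IN={a*e} | OUT={a*e, d-d}
  B3: | IN={a*e, d-d} | OUT={a*e, d-d}
  B4: | IN={a*e, d-d} | OUT={a*e, a*f, d-d}
  B5: | IN={a*e, a*f} | OUT={a*e, a*f}
  B6: | IN={a*e, a*f} | OUT={a*e, a*f}
  B7: | IN={a*e, a*f} | OUT={a*e, a*f}
  B8: | IN={a*e, a*f} | OUT={a*f}

Merge at B4: IN[B4] = OUT[B3] = {a*e, d-d}
Applying B4's transfer function to that IN value gives OUT[B4] (row B4 above).

Answer: {a*e, a*f, d-d}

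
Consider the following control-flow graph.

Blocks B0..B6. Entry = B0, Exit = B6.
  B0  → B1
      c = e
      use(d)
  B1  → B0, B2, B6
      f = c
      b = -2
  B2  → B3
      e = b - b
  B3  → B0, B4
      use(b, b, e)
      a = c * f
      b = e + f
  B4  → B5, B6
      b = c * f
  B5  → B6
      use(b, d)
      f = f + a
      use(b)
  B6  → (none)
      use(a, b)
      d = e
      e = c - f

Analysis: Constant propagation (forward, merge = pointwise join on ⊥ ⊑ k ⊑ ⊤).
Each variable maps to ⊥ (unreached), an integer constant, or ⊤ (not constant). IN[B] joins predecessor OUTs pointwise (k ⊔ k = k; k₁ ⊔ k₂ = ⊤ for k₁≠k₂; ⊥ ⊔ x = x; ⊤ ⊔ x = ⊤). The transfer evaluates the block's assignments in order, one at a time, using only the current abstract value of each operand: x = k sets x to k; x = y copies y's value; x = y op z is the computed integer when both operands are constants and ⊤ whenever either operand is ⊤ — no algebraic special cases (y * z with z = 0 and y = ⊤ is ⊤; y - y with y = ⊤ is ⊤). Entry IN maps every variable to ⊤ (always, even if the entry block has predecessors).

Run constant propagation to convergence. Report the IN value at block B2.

Answer: {a: ⊤, b: -2, c: ⊤, d: ⊤, e: ⊤, f: ⊤}

Derivation:
Converged values:
  B0: | IN=(all ⊤) | OUT=(all ⊤)
  B1: | IN=(all ⊤) | OUT={b:-2; rest ⊤}
  B2: | IN={b:-2; rest ⊤} | OUT={b:-2, e:0; rest ⊤}
  B3: | IN={b:-2, e:0; rest ⊤} | OUT={e:0; rest ⊤}
  B4: | IN={e:0; rest ⊤} | OUT={e:0; rest ⊤}
  B5: | IN={e:0; rest ⊤} | OUT={e:0; rest ⊤}
  B6: | IN=(all ⊤) | OUT=(all ⊤)

Merge at B2: IN[B2] = OUT[B1] = {a: ⊤, b: -2, c: ⊤, d: ⊤, e: ⊤, f: ⊤}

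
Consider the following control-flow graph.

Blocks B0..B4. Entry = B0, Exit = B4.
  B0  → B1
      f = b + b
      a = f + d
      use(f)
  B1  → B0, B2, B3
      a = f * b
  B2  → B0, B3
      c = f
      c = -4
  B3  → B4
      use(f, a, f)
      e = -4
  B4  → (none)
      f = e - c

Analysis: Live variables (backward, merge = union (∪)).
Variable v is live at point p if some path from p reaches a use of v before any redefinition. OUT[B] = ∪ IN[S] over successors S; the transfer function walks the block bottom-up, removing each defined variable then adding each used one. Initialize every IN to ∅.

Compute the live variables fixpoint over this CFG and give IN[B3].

Per-block solution:
  B0:   IN={b, c, d}   OUT={b, c, d, f}
  B1:   IN={b, c, d, f}   OUT={a, b, c, d, f}
  B2:   IN={a, b, d, f}   OUT={a, b, c, d, f}
  B3:   IN={a, c, f}   OUT={c, e}
  B4:   IN={c, e}   OUT={}

Merge at B3: OUT[B3] = IN[B4] = {c, e}
Applying B3's transfer function to that OUT value gives IN[B3] (row B3 above).

Answer: {a, c, f}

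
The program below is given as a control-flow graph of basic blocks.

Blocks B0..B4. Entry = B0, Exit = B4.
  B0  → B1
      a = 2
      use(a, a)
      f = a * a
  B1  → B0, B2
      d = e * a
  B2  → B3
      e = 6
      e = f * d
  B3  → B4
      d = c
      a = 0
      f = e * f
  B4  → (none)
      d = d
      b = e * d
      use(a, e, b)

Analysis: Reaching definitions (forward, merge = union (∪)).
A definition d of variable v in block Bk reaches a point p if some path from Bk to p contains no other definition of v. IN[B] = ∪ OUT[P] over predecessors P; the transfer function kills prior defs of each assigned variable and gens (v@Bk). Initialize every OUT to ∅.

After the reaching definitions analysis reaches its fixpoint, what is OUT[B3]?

Fixpoint table:
  B0:  IN={a@B0, d@B1, f@B0}  OUT={a@B0, d@B1, f@B0}
  B1:  IN={a@B0, d@B1, f@B0}  OUT={a@B0, d@B1, f@B0}
  B2:  IN={a@B0, d@B1, f@B0}  OUT={a@B0, d@B1, e@B2, f@B0}
  B3:  IN={a@B0, d@B1, e@B2, f@B0}  OUT={a@B3, d@B3, e@B2, f@B3}
  B4:  IN={a@B3, d@B3, e@B2, f@B3}  OUT={a@B3, b@B4, d@B4, e@B2, f@B3}

Merge at B3: IN[B3] = OUT[B2] = {a@B0, d@B1, e@B2, f@B0}
Applying B3's transfer function to that IN value gives OUT[B3] (row B3 above).

Answer: {a@B3, d@B3, e@B2, f@B3}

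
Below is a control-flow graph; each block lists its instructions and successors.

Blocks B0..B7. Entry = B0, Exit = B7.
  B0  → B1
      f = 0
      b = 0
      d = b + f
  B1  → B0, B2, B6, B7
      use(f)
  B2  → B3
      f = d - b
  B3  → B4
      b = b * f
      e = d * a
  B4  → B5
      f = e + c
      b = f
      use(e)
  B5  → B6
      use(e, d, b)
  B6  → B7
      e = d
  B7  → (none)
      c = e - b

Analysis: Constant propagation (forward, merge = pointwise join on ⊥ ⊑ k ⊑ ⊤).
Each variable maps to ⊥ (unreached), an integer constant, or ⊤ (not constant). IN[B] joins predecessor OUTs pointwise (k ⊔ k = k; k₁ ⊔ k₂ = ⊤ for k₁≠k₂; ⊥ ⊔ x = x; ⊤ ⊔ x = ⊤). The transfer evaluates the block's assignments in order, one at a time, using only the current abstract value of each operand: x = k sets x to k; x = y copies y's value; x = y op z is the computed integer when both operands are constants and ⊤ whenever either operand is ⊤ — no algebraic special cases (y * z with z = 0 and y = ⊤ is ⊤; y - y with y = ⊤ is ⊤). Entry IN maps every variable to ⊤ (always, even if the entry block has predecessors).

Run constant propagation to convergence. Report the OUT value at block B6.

Answer: {a: ⊤, b: ⊤, c: ⊤, d: 0, e: 0, f: ⊤}

Trace:
Converged values:
  B0:  IN=(all ⊤)  OUT={b:0, d:0, f:0; rest ⊤}
  B1:  IN={b:0, d:0, f:0; rest ⊤}  OUT={b:0, d:0, f:0; rest ⊤}
  B2:  IN={b:0, d:0, f:0; rest ⊤}  OUT={b:0, d:0, f:0; rest ⊤}
  B3:  IN={b:0, d:0, f:0; rest ⊤}  OUT={b:0, d:0, f:0; rest ⊤}
  B4:  IN={b:0, d:0, f:0; rest ⊤}  OUT={d:0; rest ⊤}
  B5:  IN={d:0; rest ⊤}  OUT={d:0; rest ⊤}
  B6:  IN={d:0; rest ⊤}  OUT={d:0, e:0; rest ⊤}
  B7:  IN={d:0; rest ⊤}  OUT={d:0; rest ⊤}

Merge at B6: IN[B6] = OUT[B1] ⊔ OUT[B5] = {a: ⊤, b: ⊤, c: ⊤, d: 0, e: ⊤, f: ⊤}
Applying B6's transfer function to that IN value gives OUT[B6] (row B6 above).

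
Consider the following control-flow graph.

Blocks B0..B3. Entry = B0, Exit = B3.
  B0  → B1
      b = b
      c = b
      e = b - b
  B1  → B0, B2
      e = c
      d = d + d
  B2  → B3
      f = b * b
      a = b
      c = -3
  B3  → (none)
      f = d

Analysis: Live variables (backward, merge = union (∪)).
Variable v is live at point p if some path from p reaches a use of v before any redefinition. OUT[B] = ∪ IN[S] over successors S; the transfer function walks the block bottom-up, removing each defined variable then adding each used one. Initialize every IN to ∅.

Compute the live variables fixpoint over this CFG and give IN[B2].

Answer: {b, d}

Working:
Per-block solution:
  B0: | IN={b, d} | OUT={b, c, d}
  B1: | IN={b, c, d} | OUT={b, d}
  B2: | IN={b, d} | OUT={d}
  B3: | IN={d} | OUT={}

Merge at B2: OUT[B2] = IN[B3] = {d}
Applying B2's transfer function to that OUT value gives IN[B2] (row B2 above).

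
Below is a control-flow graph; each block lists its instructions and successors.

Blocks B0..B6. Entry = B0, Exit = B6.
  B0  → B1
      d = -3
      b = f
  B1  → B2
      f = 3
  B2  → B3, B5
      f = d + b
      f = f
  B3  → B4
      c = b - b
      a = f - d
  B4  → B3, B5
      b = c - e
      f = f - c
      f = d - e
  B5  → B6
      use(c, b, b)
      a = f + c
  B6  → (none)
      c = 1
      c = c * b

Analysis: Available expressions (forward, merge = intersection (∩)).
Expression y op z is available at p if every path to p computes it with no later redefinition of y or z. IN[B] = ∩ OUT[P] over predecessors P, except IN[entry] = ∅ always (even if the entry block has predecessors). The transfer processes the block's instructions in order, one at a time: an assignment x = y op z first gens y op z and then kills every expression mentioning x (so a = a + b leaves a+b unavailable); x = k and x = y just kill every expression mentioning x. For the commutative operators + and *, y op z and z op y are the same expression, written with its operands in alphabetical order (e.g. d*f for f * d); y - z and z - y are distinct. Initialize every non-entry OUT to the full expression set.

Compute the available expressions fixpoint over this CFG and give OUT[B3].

Answer: {b-b, f-d}

Working:
Converged values:
  B0: | IN={} | OUT={}
  B1: | IN={} | OUT={}
  B2: | IN={} | OUT={b+d}
  B3: | IN={} | OUT={b-b, f-d}
  B4: | IN={b-b, f-d} | OUT={c-e, d-e}
  B5: | IN={} | OUT={c+f}
  B6: | IN={c+f} | OUT={}

Merge at B3: IN[B3] = OUT[B2] ∩ OUT[B4] = {}
Applying B3's transfer function to that IN value gives OUT[B3] (row B3 above).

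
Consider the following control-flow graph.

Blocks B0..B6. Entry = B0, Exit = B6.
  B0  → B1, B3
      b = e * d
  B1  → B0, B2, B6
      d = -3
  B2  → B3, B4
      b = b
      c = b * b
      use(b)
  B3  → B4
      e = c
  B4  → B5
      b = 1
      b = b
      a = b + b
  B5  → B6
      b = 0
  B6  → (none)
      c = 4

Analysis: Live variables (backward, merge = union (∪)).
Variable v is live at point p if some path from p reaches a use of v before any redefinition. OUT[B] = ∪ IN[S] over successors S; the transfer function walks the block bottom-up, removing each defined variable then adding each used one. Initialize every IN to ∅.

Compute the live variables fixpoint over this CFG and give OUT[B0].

Fixpoint table:
  B0:  IN={c, d, e}  OUT={b, c, e}
  B1:  IN={b, c, e}  OUT={b, c, d, e}
  B2:  IN={b}  OUT={c}
  B3:  IN={c}  OUT={}
  B4:  IN={}  OUT={}
  B5:  IN={}  OUT={}
  B6:  IN={}  OUT={}

Merge at B0: OUT[B0] = IN[B1] ⊔ IN[B3] = {b, c, e}

Answer: {b, c, e}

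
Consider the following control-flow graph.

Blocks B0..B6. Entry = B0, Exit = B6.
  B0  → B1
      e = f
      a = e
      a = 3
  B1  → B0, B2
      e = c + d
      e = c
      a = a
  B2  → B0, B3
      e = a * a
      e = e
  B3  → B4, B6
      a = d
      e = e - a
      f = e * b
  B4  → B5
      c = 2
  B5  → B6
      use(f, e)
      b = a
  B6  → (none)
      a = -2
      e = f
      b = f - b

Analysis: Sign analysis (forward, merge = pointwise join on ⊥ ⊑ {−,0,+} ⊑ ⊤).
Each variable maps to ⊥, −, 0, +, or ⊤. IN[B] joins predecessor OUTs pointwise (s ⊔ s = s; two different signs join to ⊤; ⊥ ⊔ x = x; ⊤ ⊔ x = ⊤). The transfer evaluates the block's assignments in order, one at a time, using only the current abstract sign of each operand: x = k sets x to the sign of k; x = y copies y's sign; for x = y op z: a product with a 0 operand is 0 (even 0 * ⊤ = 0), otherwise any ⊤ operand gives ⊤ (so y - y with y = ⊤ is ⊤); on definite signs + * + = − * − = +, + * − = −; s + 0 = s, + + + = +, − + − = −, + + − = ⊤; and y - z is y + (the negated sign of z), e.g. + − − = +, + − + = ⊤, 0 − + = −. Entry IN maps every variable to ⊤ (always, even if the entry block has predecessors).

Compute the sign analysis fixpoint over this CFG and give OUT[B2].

Per-block solution:
  B0:  IN=(all ⊤)  OUT={a:+; rest ⊤}
  B1:  IN={a:+; rest ⊤}  OUT={a:+; rest ⊤}
  B2:  IN={a:+; rest ⊤}  OUT={a:+, e:+; rest ⊤}
  B3:  IN={a:+, e:+; rest ⊤}  OUT=(all ⊤)
  B4:  IN=(all ⊤)  OUT={c:+; rest ⊤}
  B5:  IN={c:+; rest ⊤}  OUT={c:+; rest ⊤}
  B6:  IN=(all ⊤)  OUT={a:-; rest ⊤}

Merge at B2: IN[B2] = OUT[B1] = {a: +, b: ⊤, c: ⊤, d: ⊤, e: ⊤, f: ⊤}
Applying B2's transfer function to that IN value gives OUT[B2] (row B2 above).

Answer: {a: +, b: ⊤, c: ⊤, d: ⊤, e: +, f: ⊤}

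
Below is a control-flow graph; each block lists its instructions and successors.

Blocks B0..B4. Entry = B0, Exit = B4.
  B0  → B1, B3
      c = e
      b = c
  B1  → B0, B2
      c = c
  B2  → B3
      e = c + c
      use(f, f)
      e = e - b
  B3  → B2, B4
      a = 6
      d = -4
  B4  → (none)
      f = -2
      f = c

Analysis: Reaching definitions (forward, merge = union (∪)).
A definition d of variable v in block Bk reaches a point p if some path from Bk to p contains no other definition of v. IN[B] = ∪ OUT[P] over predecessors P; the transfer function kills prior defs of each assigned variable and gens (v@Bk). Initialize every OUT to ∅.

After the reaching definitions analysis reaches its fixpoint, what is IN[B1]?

Answer: {b@B0, c@B0}

Trace:
Fixpoint table:
  B0:  IN={b@B0, c@B1}  OUT={b@B0, c@B0}
  B1:  IN={b@B0, c@B0}  OUT={b@B0, c@B1}
  B2:  IN={a@B3, b@B0, c@B0, c@B1, d@B3, e@B2}  OUT={a@B3, b@B0, c@B0, c@B1, d@B3, e@B2}
  B3:  IN={a@B3, b@B0, c@B0, c@B1, d@B3, e@B2}  OUT={a@B3, b@B0, c@B0, c@B1, d@B3, e@B2}
  B4:  IN={a@B3, b@B0, c@B0, c@B1, d@B3, e@B2}  OUT={a@B3, b@B0, c@B0, c@B1, d@B3, e@B2, f@B4}

Merge at B1: IN[B1] = OUT[B0] = {b@B0, c@B0}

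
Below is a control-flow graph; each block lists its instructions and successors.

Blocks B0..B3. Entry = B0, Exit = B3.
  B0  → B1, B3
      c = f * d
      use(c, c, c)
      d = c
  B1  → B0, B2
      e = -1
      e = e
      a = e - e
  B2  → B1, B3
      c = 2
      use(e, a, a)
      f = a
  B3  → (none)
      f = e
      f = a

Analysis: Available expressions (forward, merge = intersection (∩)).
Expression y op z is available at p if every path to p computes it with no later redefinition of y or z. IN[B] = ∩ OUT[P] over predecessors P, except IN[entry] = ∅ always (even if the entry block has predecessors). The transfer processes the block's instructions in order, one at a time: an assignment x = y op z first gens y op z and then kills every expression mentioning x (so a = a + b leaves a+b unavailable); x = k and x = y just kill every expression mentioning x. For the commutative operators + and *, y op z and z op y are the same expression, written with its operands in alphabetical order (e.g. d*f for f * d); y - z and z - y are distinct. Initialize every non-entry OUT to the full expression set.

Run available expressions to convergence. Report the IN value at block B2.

Answer: {e-e}

Derivation:
Fixpoint table:
  B0:  IN={}  OUT={}
  B1:  IN={}  OUT={e-e}
  B2:  IN={e-e}  OUT={e-e}
  B3:  IN={}  OUT={}

Merge at B2: IN[B2] = OUT[B1] = {e-e}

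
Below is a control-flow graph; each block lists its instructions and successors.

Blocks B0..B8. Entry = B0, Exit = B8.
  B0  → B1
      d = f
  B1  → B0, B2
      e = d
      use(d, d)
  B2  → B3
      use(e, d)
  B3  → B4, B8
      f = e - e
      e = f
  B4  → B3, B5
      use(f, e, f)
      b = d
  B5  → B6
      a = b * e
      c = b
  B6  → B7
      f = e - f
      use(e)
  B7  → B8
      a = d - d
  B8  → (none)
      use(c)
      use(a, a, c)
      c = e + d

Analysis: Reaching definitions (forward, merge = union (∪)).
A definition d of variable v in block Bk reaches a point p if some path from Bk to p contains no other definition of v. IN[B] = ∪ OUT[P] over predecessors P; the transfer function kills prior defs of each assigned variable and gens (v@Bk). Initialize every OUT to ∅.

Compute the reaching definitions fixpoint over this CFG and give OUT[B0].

Answer: {d@B0, e@B1}

Trace:
Fixpoint table:
  B0:  IN={d@B0, e@B1}  OUT={d@B0, e@B1}
  B1:  IN={d@B0, e@B1}  OUT={d@B0, e@B1}
  B2:  IN={d@B0, e@B1}  OUT={d@B0, e@B1}
  B3:  IN={b@B4, d@B0, e@B1, e@B3, f@B3}  OUT={b@B4, d@B0, e@B3, f@B3}
  B4:  IN={b@B4, d@B0, e@B3, f@B3}  OUT={b@B4, d@B0, e@B3, f@B3}
  B5:  IN={b@B4, d@B0, e@B3, f@B3}  OUT={a@B5, b@B4, c@B5, d@B0, e@B3, f@B3}
  B6:  IN={a@B5, b@B4, c@B5, d@B0, e@B3, f@B3}  OUT={a@B5, b@B4, c@B5, d@B0, e@B3, f@B6}
  B7:  IN={a@B5, b@B4, c@B5, d@B0, e@B3, f@B6}  OUT={a@B7, b@B4, c@B5, d@B0, e@B3, f@B6}
  B8:  IN={a@B7, b@B4, c@B5, d@B0, e@B3, f@B3, f@B6}  OUT={a@B7, b@B4, c@B8, d@B0, e@B3, f@B3, f@B6}

Merge at B0 (entry node, so the boundary value {} is joined with the incoming edge(s)): IN[B0] = {} ⊔ OUT[B1] = {d@B0, e@B1}
Applying B0's transfer function to that IN value gives OUT[B0] (row B0 above).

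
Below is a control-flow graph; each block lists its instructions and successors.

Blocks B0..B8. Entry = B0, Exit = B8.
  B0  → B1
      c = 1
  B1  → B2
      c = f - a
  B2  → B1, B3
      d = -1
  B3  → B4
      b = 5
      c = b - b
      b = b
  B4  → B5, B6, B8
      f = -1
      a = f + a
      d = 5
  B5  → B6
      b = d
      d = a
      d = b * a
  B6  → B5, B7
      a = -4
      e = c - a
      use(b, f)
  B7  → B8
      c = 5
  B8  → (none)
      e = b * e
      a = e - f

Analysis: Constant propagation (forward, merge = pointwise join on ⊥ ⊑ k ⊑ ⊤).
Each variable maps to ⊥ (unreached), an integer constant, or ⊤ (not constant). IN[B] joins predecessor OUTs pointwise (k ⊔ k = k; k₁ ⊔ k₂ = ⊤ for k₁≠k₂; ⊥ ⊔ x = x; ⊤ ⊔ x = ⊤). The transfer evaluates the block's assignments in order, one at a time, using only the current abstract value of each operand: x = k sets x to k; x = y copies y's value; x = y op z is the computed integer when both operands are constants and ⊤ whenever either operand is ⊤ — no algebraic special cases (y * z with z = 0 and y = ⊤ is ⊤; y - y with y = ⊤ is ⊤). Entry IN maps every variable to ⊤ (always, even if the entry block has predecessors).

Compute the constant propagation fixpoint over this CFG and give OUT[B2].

Answer: {a: ⊤, b: ⊤, c: ⊤, d: -1, e: ⊤, f: ⊤}

Working:
Per-block solution:
  B0:  IN=(all ⊤)  OUT={c:1; rest ⊤}
  B1:  IN=(all ⊤)  OUT=(all ⊤)
  B2:  IN=(all ⊤)  OUT={d:-1; rest ⊤}
  B3:  IN={d:-1; rest ⊤}  OUT={b:5, c:0, d:-1; rest ⊤}
  B4:  IN={b:5, c:0, d:-1; rest ⊤}  OUT={b:5, c:0, d:5, f:-1; rest ⊤}
  B5:  IN={c:0, f:-1; rest ⊤}  OUT={c:0, f:-1; rest ⊤}
  B6:  IN={c:0, f:-1; rest ⊤}  OUT={a:-4, c:0, e:4, f:-1; rest ⊤}
  B7:  IN={a:-4, c:0, e:4, f:-1; rest ⊤}  OUT={a:-4, c:5, e:4, f:-1; rest ⊤}
  B8:  IN={f:-1; rest ⊤}  OUT={f:-1; rest ⊤}

Merge at B2: IN[B2] = OUT[B1] = {a: ⊤, b: ⊤, c: ⊤, d: ⊤, e: ⊤, f: ⊤}
Applying B2's transfer function to that IN value gives OUT[B2] (row B2 above).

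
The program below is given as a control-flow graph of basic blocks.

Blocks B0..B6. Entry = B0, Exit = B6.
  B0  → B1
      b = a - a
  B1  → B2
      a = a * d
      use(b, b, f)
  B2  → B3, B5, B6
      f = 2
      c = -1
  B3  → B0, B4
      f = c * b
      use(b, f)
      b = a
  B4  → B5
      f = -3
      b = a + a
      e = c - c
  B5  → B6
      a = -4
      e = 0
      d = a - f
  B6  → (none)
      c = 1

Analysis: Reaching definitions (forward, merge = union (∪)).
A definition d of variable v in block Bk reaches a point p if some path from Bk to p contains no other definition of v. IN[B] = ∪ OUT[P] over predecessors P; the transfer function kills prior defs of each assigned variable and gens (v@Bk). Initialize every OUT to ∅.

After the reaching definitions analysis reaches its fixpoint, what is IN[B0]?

Per-block solution:
  B0: | IN={a@B1, b@B3, c@B2, f@B3} | OUT={a@B1, b@B0, c@B2, f@B3}
  B1: | IN={a@B1, b@B0, c@B2, f@B3} | OUT={a@B1, b@B0, c@B2, f@B3}
  B2: | IN={a@B1, b@B0, c@B2, f@B3} | OUT={a@B1, b@B0, c@B2, f@B2}
  B3: | IN={a@B1, b@B0, c@B2, f@B2} | OUT={a@B1, b@B3, c@B2, f@B3}
  B4: | IN={a@B1, b@B3, c@B2, f@B3} | OUT={a@B1, b@B4, c@B2, e@B4, f@B4}
  B5: | IN={a@B1, b@B0, b@B4, c@B2, e@B4, f@B2, f@B4} | OUT={a@B5, b@B0, b@B4, c@B2, d@B5, e@B5, f@B2, f@B4}
  B6: | IN={a@B1, a@B5, b@B0, b@B4, c@B2, d@B5, e@B5, f@B2, f@B4} | OUT={a@B1, a@B5, b@B0, b@B4, c@B6, d@B5, e@B5, f@B2, f@B4}

Merge at B0 (entry node, so the boundary value {} is joined with the incoming edge(s)): IN[B0] = {} ⊔ OUT[B3] = {a@B1, b@B3, c@B2, f@B3}

Answer: {a@B1, b@B3, c@B2, f@B3}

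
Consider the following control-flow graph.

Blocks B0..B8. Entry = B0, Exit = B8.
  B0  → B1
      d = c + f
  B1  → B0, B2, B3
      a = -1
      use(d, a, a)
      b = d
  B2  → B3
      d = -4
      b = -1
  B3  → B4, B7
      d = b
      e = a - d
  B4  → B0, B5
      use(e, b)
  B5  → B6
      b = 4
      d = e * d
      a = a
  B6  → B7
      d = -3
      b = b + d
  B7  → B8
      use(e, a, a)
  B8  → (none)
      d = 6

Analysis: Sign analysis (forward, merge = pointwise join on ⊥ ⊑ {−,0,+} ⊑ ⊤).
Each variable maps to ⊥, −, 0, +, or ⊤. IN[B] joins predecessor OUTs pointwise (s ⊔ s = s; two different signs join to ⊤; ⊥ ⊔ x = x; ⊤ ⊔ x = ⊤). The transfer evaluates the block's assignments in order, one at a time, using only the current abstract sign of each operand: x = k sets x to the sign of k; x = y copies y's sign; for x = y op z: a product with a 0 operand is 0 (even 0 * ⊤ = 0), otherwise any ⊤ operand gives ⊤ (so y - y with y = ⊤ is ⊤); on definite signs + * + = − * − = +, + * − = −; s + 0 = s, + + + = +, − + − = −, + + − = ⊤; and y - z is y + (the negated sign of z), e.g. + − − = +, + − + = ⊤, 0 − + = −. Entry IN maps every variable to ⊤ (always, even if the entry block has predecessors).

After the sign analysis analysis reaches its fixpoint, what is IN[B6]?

Fixpoint table:
  B0: | IN=(all ⊤) | OUT=(all ⊤)
  B1: | IN=(all ⊤) | OUT={a:-; rest ⊤}
  B2: | IN={a:-; rest ⊤} | OUT={a:-, b:-, d:-; rest ⊤}
  B3: | IN={a:-; rest ⊤} | OUT={a:-; rest ⊤}
  B4: | IN={a:-; rest ⊤} | OUT={a:-; rest ⊤}
  B5: | IN={a:-; rest ⊤} | OUT={a:-, b:+; rest ⊤}
  B6: | IN={a:-, b:+; rest ⊤} | OUT={a:-, d:-; rest ⊤}
  B7: | IN={a:-; rest ⊤} | OUT={a:-; rest ⊤}
  B8: | IN={a:-; rest ⊤} | OUT={a:-, d:+; rest ⊤}

Merge at B6: IN[B6] = OUT[B5] = {a: -, b: +, c: ⊤, d: ⊤, e: ⊤, f: ⊤}

Answer: {a: -, b: +, c: ⊤, d: ⊤, e: ⊤, f: ⊤}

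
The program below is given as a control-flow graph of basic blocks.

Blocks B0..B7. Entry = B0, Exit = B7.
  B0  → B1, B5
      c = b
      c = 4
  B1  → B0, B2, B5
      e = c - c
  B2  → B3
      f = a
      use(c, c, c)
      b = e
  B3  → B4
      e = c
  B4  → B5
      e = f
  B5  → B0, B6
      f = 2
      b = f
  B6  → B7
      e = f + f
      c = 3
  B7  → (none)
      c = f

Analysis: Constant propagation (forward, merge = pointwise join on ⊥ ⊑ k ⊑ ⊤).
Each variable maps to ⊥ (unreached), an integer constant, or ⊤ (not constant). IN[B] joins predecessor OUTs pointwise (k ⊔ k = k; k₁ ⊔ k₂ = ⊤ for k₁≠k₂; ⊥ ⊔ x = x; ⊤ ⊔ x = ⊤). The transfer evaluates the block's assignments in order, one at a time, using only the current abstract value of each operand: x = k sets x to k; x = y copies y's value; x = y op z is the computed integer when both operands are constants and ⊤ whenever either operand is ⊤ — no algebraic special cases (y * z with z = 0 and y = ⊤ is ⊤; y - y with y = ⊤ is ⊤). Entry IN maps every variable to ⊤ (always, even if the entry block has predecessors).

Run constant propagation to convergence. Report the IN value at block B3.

Answer: {a: ⊤, b: 0, c: 4, d: ⊤, e: 0, f: ⊤}

Trace:
Converged values:
  B0:   IN=(all ⊤)   OUT={c:4; rest ⊤}
  B1:   IN={c:4; rest ⊤}   OUT={c:4, e:0; rest ⊤}
  B2:   IN={c:4, e:0; rest ⊤}   OUT={b:0, c:4, e:0; rest ⊤}
  B3:   IN={b:0, c:4, e:0; rest ⊤}   OUT={b:0, c:4, e:4; rest ⊤}
  B4:   IN={b:0, c:4, e:4; rest ⊤}   OUT={b:0, c:4; rest ⊤}
  B5:   IN={c:4; rest ⊤}   OUT={b:2, c:4, f:2; rest ⊤}
  B6:   IN={b:2, c:4, f:2; rest ⊤}   OUT={b:2, c:3, e:4, f:2; rest ⊤}
  B7:   IN={b:2, c:3, e:4, f:2; rest ⊤}   OUT={b:2, c:2, e:4, f:2; rest ⊤}

Merge at B3: IN[B3] = OUT[B2] = {a: ⊤, b: 0, c: 4, d: ⊤, e: 0, f: ⊤}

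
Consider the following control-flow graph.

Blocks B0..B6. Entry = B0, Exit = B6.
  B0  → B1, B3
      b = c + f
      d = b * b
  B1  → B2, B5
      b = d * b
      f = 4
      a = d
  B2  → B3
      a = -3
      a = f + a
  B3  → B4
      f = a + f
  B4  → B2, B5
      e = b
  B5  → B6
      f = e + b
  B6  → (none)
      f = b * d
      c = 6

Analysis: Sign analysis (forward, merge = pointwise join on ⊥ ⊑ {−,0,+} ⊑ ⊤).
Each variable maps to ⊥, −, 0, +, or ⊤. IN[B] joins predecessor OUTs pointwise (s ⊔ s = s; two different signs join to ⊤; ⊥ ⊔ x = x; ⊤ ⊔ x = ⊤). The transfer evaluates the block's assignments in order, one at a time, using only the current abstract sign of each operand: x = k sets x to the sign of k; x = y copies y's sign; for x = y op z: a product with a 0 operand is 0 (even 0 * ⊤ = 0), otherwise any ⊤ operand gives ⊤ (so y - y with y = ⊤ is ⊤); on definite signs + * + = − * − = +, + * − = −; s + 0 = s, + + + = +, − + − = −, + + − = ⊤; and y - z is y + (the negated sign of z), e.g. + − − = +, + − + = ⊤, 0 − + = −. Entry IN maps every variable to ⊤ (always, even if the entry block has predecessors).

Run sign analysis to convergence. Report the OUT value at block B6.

Fixpoint table:
  B0:   IN=(all ⊤)   OUT=(all ⊤)
  B1:   IN=(all ⊤)   OUT={f:+; rest ⊤}
  B2:   IN=(all ⊤)   OUT=(all ⊤)
  B3:   IN=(all ⊤)   OUT=(all ⊤)
  B4:   IN=(all ⊤)   OUT=(all ⊤)
  B5:   IN=(all ⊤)   OUT=(all ⊤)
  B6:   IN=(all ⊤)   OUT={c:+; rest ⊤}

Merge at B6: IN[B6] = OUT[B5] = {a: ⊤, b: ⊤, c: ⊤, d: ⊤, e: ⊤, f: ⊤}
Applying B6's transfer function to that IN value gives OUT[B6] (row B6 above).

Answer: {a: ⊤, b: ⊤, c: +, d: ⊤, e: ⊤, f: ⊤}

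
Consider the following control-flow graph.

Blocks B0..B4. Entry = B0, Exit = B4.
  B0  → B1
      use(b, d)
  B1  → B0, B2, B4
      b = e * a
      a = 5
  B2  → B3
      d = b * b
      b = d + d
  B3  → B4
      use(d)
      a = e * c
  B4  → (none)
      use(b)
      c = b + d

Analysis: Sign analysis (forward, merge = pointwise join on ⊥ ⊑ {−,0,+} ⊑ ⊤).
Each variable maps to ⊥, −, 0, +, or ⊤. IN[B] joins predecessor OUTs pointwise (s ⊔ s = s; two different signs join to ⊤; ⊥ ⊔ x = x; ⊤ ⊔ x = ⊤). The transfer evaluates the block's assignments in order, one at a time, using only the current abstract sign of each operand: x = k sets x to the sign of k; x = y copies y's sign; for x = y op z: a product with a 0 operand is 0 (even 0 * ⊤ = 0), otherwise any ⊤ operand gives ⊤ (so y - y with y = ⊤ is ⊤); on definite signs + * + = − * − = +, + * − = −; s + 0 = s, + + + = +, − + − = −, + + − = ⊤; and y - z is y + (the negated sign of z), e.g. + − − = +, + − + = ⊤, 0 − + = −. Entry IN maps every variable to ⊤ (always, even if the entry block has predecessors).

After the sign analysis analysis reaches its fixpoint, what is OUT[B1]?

Answer: {a: +, b: ⊤, c: ⊤, d: ⊤, e: ⊤, f: ⊤}

Derivation:
Per-block solution:
  B0:  IN=(all ⊤)  OUT=(all ⊤)
  B1:  IN=(all ⊤)  OUT={a:+; rest ⊤}
  B2:  IN={a:+; rest ⊤}  OUT={a:+; rest ⊤}
  B3:  IN={a:+; rest ⊤}  OUT=(all ⊤)
  B4:  IN=(all ⊤)  OUT=(all ⊤)

Merge at B1: IN[B1] = OUT[B0] = {a: ⊤, b: ⊤, c: ⊤, d: ⊤, e: ⊤, f: ⊤}
Applying B1's transfer function to that IN value gives OUT[B1] (row B1 above).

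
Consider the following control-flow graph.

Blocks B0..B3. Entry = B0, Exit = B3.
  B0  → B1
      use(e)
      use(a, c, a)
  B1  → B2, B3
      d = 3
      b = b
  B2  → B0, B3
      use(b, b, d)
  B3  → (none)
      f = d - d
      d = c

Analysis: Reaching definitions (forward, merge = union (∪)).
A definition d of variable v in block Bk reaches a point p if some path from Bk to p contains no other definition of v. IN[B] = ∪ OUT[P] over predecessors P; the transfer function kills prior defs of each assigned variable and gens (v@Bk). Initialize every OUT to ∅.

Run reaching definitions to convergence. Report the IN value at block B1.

Converged values:
  B0:   IN={b@B1, d@B1}   OUT={b@B1, d@B1}
  B1:   IN={b@B1, d@B1}   OUT={b@B1, d@B1}
  B2:   IN={b@B1, d@B1}   OUT={b@B1, d@B1}
  B3:   IN={b@B1, d@B1}   OUT={b@B1, d@B3, f@B3}

Merge at B1: IN[B1] = OUT[B0] = {b@B1, d@B1}

Answer: {b@B1, d@B1}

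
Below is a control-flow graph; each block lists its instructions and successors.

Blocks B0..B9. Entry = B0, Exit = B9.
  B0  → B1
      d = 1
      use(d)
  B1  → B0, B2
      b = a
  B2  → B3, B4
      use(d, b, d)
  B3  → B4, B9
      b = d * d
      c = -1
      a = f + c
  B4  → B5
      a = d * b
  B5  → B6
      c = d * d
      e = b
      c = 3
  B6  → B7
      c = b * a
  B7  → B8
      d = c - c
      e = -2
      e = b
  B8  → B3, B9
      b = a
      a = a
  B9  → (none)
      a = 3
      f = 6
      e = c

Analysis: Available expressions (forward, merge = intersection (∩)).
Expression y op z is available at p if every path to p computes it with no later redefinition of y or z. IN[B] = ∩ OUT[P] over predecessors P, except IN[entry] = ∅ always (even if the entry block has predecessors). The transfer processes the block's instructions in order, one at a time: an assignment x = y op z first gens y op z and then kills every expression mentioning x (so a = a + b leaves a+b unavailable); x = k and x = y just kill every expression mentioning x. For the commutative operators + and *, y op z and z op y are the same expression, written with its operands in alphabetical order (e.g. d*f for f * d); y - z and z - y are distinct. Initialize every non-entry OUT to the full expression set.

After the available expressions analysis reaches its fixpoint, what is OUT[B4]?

Per-block solution:
  B0:   IN={}   OUT={}
  B1:   IN={}   OUT={}
  B2:   IN={}   OUT={}
  B3:   IN={}   OUT={c+f, d*d}
  B4:   IN={}   OUT={b*d}
  B5:   IN={b*d}   OUT={b*d, d*d}
  B6:   IN={b*d, d*d}   OUT={a*b, b*d, d*d}
  B7:   IN={a*b, b*d, d*d}   OUT={a*b, c-c}
  B8:   IN={a*b, c-c}   OUT={c-c}
  B9:   IN={}   OUT={}

Merge at B4: IN[B4] = OUT[B2] ∩ OUT[B3] = {}
Applying B4's transfer function to that IN value gives OUT[B4] (row B4 above).

Answer: {b*d}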